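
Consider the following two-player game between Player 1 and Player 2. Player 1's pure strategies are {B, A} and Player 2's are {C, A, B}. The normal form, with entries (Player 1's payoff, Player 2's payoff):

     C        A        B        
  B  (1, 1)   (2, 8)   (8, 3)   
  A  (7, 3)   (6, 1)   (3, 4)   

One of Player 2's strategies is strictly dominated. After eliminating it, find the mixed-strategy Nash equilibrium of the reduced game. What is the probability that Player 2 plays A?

q = 5/9

Player 2's strategy C is strictly dominated by B: 3 > 1 and 4 > 3. Eliminate C.
Player 1's indifference between B and A determines Player 2's mixing probability q:
  Player 1's payoff from B: q·2 + (1−q)·8 = -6q + 8
  Player 1's payoff from A: q·6 + (1−q)·3 = 3q + 3
  -6q + 8 = 3q + 3  ⇒  -9q = -5  ⇒  q = 5/9.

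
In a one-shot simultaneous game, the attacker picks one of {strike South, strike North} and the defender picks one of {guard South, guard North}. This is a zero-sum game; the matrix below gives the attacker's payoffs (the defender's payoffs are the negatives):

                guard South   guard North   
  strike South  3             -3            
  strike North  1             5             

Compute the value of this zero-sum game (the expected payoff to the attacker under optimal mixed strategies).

v = 9/5

Set the attacker's expected payoff from strike South equal to that from strike North:
  the attacker's expected payoff from strike South: q·3 + (1−q)·(-3) = 6q - 3
  the attacker's expected payoff from strike North: q·1 + (1−q)·5 = -4q + 5
  6q - 3 = -4q + 5  ⇒  10q = 8  ⇒  q = 4/5.
The value is the attacker's expected payoff against this mix (using strike South): (4/5)·3 + (1/5)·(-3) = 9/5.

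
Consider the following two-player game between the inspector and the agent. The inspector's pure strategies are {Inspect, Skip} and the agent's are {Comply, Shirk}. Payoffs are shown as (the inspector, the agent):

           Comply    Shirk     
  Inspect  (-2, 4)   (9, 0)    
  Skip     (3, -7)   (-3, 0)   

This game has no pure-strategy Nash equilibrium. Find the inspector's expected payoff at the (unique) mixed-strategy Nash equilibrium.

For the inspector to be willing to mix, the inspector must be indifferent between Inspect and Skip, which pins down the agent's mix.
  the inspector's payoff to Inspect: q·(-2) + (1−q)·9 = -11q + 9
  the inspector's payoff to Skip: q·3 + (1−q)·(-3) = 6q - 3
  -11q + 9 = 6q - 3  ⇒  -17q = -12  ⇒  q = 12/17.
At equilibrium the inspector is indifferent across rows, so the inspector's payoff equals the payoff from Inspect: (12/17)·(-2) + (5/17)·9 = 21/17.

21/17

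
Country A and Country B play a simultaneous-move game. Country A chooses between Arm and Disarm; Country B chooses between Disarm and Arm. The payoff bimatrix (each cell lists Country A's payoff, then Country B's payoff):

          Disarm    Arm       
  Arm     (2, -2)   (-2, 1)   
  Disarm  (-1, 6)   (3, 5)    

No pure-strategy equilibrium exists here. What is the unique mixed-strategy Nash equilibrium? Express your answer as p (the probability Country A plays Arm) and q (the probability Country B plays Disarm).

p = 1/4, q = 5/8

Country B's indifference between Disarm and Arm determines Country A's mixing probability p:
  Country B's expected payoff from Disarm: p·(-2) + (1−p)·6 = -8p + 6
  Country B's expected payoff from Arm: p·1 + (1−p)·5 = -4p + 5
  -8p + 6 = -4p + 5  ⇒  -4p = -1  ⇒  p = 1/4.
Country A's indifference between Arm and Disarm determines Country B's mixing probability q:
  Country A's payoff to Arm: q·2 + (1−q)·(-2) = 4q - 2
  Country A's payoff to Disarm: q·(-1) + (1−q)·3 = -4q + 3
  4q - 2 = -4q + 3  ⇒  8q = 5  ⇒  q = 5/8.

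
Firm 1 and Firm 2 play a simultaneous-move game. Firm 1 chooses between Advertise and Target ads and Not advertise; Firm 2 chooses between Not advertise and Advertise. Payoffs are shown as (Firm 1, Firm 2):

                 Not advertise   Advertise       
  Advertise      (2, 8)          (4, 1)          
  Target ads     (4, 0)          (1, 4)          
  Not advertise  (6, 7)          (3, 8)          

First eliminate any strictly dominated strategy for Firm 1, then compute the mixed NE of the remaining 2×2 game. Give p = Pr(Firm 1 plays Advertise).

p = 1/8

Firm 1's strategy Target ads is strictly dominated by Not advertise: 6 > 4 and 3 > 1. Eliminate Target ads.
Firm 1's mix must leave Firm 2 indifferent between Not advertise and Advertise.
  Firm 2's expected payoff from Not advertise: p·8 + (1−p)·7 = p + 7
  Firm 2's expected payoff from Advertise: p·1 + (1−p)·8 = -7p + 8
  p + 7 = -7p + 8  ⇒  8p = 1  ⇒  p = 1/8.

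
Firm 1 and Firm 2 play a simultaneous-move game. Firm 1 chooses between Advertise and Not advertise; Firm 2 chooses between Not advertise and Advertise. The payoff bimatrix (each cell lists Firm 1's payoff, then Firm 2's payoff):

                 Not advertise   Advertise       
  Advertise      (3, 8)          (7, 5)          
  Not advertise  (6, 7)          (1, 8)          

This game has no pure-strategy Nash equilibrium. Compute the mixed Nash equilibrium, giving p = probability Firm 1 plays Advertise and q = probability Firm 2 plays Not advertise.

Firm 2's indifference between Not advertise and Advertise determines Firm 1's mixing probability p:
  Firm 2's payoff from Not advertise: p·8 + (1−p)·7 = p + 7
  Firm 2's payoff from Advertise: p·5 + (1−p)·8 = -3p + 8
  p + 7 = -3p + 8  ⇒  4p = 1  ⇒  p = 1/4.
In a mixed equilibrium Firm 1 is indifferent between Advertise and Not advertise; this condition fixes q.
  Firm 1's expected payoff from Advertise: q·3 + (1−q)·7 = -4q + 7
  Firm 1's expected payoff from Not advertise: q·6 + (1−q)·1 = 5q + 1
  -4q + 7 = 5q + 1  ⇒  -9q = -6  ⇒  q = 2/3.

p = 1/4, q = 2/3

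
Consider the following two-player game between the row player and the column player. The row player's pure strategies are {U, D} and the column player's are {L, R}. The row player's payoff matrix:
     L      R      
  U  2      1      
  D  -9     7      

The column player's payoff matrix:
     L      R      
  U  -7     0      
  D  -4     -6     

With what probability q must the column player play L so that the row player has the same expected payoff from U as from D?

q = 6/17

For the row player to be willing to mix, the row player must be indifferent between U and D, which pins down the column player's mix.
  the row player's payoff from U: q·2 + (1−q)·1 = q + 1
  the row player's payoff from D: q·(-9) + (1−q)·7 = -16q + 7
  q + 1 = -16q + 7  ⇒  17q = 6  ⇒  q = 6/17.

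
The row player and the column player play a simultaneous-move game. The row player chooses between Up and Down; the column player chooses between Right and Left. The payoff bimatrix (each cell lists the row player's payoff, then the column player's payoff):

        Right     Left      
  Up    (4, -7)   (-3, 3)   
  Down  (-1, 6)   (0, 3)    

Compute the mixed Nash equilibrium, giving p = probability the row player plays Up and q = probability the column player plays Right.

p = 3/13, q = 3/8

Set the column player's expected payoff from Right equal to that from Left:
  the column player's payoff to Right: p·(-7) + (1−p)·6 = -13p + 6
  the column player's payoff to Left: p·3 + (1−p)·3 = 3
  -13p + 6 = 3  ⇒  -13p = -3  ⇒  p = 3/13.
For the row player to be willing to mix, the row player must be indifferent between Up and Down, which pins down the column player's mix.
  the row player's payoff from Up: q·4 + (1−q)·(-3) = 7q - 3
  the row player's payoff from Down: q·(-1) + (1−q)·0 = -q
  7q - 3 = -q  ⇒  8q = 3  ⇒  q = 3/8.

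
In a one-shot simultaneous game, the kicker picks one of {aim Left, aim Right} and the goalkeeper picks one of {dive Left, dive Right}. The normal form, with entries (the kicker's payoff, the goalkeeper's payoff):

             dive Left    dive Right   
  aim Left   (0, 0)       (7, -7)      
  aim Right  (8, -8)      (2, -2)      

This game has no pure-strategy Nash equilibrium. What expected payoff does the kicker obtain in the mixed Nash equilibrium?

The goalkeeper's mix must leave the kicker indifferent between aim Left and aim Right.
  the kicker's payoff from aim Left: q·0 + (1−q)·7 = -7q + 7
  the kicker's payoff from aim Right: q·8 + (1−q)·2 = 6q + 2
  -7q + 7 = 6q + 2  ⇒  -13q = -5  ⇒  q = 5/13.
At equilibrium the kicker is indifferent across rows, so the kicker's payoff equals the payoff from aim Left: (5/13)·0 + (8/13)·7 = 56/13.

56/13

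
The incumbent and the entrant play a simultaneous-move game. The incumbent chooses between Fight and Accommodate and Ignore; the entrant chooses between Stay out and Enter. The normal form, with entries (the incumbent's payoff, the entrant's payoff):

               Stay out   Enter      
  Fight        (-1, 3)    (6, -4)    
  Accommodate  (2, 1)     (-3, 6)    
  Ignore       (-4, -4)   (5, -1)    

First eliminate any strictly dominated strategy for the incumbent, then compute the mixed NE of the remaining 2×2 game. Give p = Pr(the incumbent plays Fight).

The incumbent's strategy Ignore is strictly dominated by Fight: -1 > -4 and 6 > 5. Eliminate Ignore.
The incumbent's mix must leave the entrant indifferent between Stay out and Enter.
  the entrant's payoff to Stay out: p·3 + (1−p)·1 = 2p + 1
  the entrant's payoff to Enter: p·(-4) + (1−p)·6 = -10p + 6
  2p + 1 = -10p + 6  ⇒  12p = 5  ⇒  p = 5/12.

p = 5/12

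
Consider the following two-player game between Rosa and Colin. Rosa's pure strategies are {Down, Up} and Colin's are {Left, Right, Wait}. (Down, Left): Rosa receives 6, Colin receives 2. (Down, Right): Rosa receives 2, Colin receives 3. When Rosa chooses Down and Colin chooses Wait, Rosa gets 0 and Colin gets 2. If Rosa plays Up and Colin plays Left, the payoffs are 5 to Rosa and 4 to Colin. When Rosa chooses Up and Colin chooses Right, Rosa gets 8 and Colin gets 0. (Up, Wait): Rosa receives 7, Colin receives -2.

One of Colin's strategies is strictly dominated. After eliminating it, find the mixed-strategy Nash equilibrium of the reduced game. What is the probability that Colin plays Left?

Colin's strategy Wait is strictly dominated by Right: 3 > 2 and 0 > -2. Eliminate Wait.
Colin's mix must leave Rosa indifferent between Down and Up.
  Rosa's expected payoff from Down: q·6 + (1−q)·2 = 4q + 2
  Rosa's expected payoff from Up: q·5 + (1−q)·8 = -3q + 8
  4q + 2 = -3q + 8  ⇒  7q = 6  ⇒  q = 6/7.

q = 6/7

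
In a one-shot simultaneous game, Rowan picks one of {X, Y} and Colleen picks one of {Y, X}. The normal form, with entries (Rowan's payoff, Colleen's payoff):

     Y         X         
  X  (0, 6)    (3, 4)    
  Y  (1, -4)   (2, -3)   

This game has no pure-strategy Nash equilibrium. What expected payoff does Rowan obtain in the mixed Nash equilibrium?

For Rowan to be willing to mix, Rowan must be indifferent between X and Y, which pins down Colleen's mix.
  Rowan's payoff to X: q·0 + (1−q)·3 = -3q + 3
  Rowan's payoff to Y: q·1 + (1−q)·2 = -q + 2
  -3q + 3 = -q + 2  ⇒  -2q = -1  ⇒  q = 1/2.
At equilibrium Rowan is indifferent across rows, so Rowan's payoff equals the payoff from X: (1/2)·0 + (1/2)·3 = 3/2.

3/2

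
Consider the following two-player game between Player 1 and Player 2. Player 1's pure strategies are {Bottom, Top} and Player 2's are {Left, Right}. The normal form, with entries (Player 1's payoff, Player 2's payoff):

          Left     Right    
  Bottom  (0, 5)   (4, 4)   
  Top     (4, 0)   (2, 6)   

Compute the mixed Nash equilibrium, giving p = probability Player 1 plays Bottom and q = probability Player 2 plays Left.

Player 1's mix must leave Player 2 indifferent between Left and Right.
  Player 2's payoff from Left: p·5 + (1−p)·0 = 5p
  Player 2's payoff from Right: p·4 + (1−p)·6 = -2p + 6
  5p = -2p + 6  ⇒  7p = 6  ⇒  p = 6/7.
In a mixed equilibrium Player 1 is indifferent between Bottom and Top; this condition fixes q.
  Player 1's payoff to Bottom: q·0 + (1−q)·4 = -4q + 4
  Player 1's payoff to Top: q·4 + (1−q)·2 = 2q + 2
  -4q + 4 = 2q + 2  ⇒  -6q = -2  ⇒  q = 1/3.

p = 6/7, q = 1/3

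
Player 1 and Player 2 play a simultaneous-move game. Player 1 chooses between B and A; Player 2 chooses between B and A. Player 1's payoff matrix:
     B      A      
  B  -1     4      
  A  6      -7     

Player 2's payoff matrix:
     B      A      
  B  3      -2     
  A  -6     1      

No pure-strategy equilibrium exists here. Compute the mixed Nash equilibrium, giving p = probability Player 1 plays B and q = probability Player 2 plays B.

For Player 2 to be willing to mix, Player 2 must be indifferent between B and A, which pins down Player 1's mix.
  Player 2's expected payoff from B: p·3 + (1−p)·(-6) = 9p - 6
  Player 2's expected payoff from A: p·(-2) + (1−p)·1 = -3p + 1
  9p - 6 = -3p + 1  ⇒  12p = 7  ⇒  p = 7/12.
For Player 1 to be willing to mix, Player 1 must be indifferent between B and A, which pins down Player 2's mix.
  Player 1's payoff to B: q·(-1) + (1−q)·4 = -5q + 4
  Player 1's payoff to A: q·6 + (1−q)·(-7) = 13q - 7
  -5q + 4 = 13q - 7  ⇒  -18q = -11  ⇒  q = 11/18.

p = 7/12, q = 11/18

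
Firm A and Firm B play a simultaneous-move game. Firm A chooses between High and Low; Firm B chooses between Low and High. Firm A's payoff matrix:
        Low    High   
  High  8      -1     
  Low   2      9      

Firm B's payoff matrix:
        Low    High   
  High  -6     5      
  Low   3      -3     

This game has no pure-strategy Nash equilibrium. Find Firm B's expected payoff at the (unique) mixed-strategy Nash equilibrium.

In a mixed equilibrium Firm B is indifferent between Low and High; this condition fixes p.
  Firm B's payoff from Low: p·(-6) + (1−p)·3 = -9p + 3
  Firm B's payoff from High: p·5 + (1−p)·(-3) = 8p - 3
  -9p + 3 = 8p - 3  ⇒  -17p = -6  ⇒  p = 6/17.
At equilibrium Firm B is indifferent across columns, so Firm B's payoff equals the payoff from Low: (6/17)·(-6) + (11/17)·3 = -3/17.

-3/17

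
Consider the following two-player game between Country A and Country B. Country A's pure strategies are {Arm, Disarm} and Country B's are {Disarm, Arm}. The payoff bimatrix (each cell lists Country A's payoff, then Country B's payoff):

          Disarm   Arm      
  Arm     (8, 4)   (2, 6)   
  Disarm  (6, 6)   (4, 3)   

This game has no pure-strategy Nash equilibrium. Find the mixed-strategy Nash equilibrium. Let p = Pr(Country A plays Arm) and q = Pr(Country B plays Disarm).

p = 3/5, q = 1/2

Set Country B's expected payoff from Disarm equal to that from Arm:
  Country B's payoff to Disarm: p·4 + (1−p)·6 = -2p + 6
  Country B's payoff to Arm: p·6 + (1−p)·3 = 3p + 3
  -2p + 6 = 3p + 3  ⇒  -5p = -3  ⇒  p = 3/5.
Country B's mix must leave Country A indifferent between Arm and Disarm.
  Country A's expected payoff from Arm: q·8 + (1−q)·2 = 6q + 2
  Country A's expected payoff from Disarm: q·6 + (1−q)·4 = 2q + 4
  6q + 2 = 2q + 4  ⇒  4q = 2  ⇒  q = 1/2.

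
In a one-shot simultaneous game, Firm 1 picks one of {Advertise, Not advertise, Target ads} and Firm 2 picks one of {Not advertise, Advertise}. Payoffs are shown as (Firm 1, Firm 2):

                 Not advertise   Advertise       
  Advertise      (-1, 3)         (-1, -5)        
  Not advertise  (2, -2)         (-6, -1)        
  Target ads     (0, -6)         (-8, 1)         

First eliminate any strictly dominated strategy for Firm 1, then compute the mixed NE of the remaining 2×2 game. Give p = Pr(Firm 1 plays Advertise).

Firm 1's strategy Target ads is strictly dominated by Not advertise: 2 > 0 and -6 > -8. Eliminate Target ads.
For Firm 2 to be willing to mix, Firm 2 must be indifferent between Not advertise and Advertise, which pins down Firm 1's mix.
  Firm 2's payoff to Not advertise: p·3 + (1−p)·(-2) = 5p - 2
  Firm 2's payoff to Advertise: p·(-5) + (1−p)·(-1) = -4p - 1
  5p - 2 = -4p - 1  ⇒  9p = 1  ⇒  p = 1/9.

p = 1/9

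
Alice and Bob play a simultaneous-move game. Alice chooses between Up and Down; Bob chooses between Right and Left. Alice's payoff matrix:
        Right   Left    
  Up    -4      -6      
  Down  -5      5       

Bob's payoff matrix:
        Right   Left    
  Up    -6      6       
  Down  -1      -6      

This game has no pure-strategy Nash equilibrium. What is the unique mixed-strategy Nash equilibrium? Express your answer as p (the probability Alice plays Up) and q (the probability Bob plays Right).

p = 5/17, q = 11/12

In a mixed equilibrium Bob is indifferent between Right and Left; this condition fixes p.
  Bob's expected payoff from Right: p·(-6) + (1−p)·(-1) = -5p - 1
  Bob's expected payoff from Left: p·6 + (1−p)·(-6) = 12p - 6
  -5p - 1 = 12p - 6  ⇒  -17p = -5  ⇒  p = 5/17.
For Alice to be willing to mix, Alice must be indifferent between Up and Down, which pins down Bob's mix.
  Alice's expected payoff from Up: q·(-4) + (1−q)·(-6) = 2q - 6
  Alice's expected payoff from Down: q·(-5) + (1−q)·5 = -10q + 5
  2q - 6 = -10q + 5  ⇒  12q = 11  ⇒  q = 11/12.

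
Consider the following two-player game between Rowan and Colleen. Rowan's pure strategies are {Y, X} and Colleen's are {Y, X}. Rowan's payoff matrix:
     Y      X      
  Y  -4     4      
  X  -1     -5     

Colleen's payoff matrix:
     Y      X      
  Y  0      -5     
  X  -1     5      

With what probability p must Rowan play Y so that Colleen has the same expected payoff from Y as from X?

p = 6/11

Rowan's mix must leave Colleen indifferent between Y and X.
  Colleen's payoff from Y: p·0 + (1−p)·(-1) = p - 1
  Colleen's payoff from X: p·(-5) + (1−p)·5 = -10p + 5
  p - 1 = -10p + 5  ⇒  11p = 6  ⇒  p = 6/11.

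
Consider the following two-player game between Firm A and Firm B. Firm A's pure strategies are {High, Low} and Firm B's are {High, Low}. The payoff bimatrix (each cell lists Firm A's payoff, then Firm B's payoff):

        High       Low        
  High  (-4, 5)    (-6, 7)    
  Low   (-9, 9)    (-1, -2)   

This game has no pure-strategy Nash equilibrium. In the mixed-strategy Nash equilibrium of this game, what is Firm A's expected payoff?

Firm A's indifference between High and Low determines Firm B's mixing probability q:
  Firm A's payoff from High: q·(-4) + (1−q)·(-6) = 2q - 6
  Firm A's payoff from Low: q·(-9) + (1−q)·(-1) = -8q - 1
  2q - 6 = -8q - 1  ⇒  10q = 5  ⇒  q = 1/2.
At equilibrium Firm A is indifferent across rows, so Firm A's payoff equals the payoff from High: (1/2)·(-4) + (1/2)·(-6) = -5.

-5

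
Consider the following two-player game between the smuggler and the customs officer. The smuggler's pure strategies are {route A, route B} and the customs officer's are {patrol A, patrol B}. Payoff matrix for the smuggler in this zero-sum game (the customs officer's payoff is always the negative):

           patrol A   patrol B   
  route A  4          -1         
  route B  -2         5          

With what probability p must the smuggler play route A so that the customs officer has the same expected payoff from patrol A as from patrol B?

p = 7/12

The customs officer's indifference between patrol A and patrol B determines the smuggler's mixing probability p:
  the customs officer's expected payoff from patrol A: p·(-4) + (1−p)·2 = -6p + 2
  the customs officer's expected payoff from patrol B: p·1 + (1−p)·(-5) = 6p - 5
  -6p + 2 = 6p - 5  ⇒  -12p = -7  ⇒  p = 7/12.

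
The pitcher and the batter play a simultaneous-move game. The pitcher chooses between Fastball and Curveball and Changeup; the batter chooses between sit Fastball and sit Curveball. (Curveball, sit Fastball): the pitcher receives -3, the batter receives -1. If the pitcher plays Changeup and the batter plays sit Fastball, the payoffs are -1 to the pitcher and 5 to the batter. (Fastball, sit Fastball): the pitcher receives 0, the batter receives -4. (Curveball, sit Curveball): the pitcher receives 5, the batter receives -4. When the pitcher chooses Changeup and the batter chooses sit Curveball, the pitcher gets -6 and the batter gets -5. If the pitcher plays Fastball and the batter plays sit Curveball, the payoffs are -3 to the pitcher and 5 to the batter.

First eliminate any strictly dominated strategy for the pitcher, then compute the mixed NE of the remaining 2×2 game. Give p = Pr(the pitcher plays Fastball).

The pitcher's strategy Changeup is strictly dominated by Fastball: 0 > -1 and -3 > -6. Eliminate Changeup.
Set the batter's expected payoff from sit Fastball equal to that from sit Curveball:
  the batter's expected payoff from sit Fastball: p·(-4) + (1−p)·(-1) = -3p - 1
  the batter's expected payoff from sit Curveball: p·5 + (1−p)·(-4) = 9p - 4
  -3p - 1 = 9p - 4  ⇒  -12p = -3  ⇒  p = 1/4.

p = 1/4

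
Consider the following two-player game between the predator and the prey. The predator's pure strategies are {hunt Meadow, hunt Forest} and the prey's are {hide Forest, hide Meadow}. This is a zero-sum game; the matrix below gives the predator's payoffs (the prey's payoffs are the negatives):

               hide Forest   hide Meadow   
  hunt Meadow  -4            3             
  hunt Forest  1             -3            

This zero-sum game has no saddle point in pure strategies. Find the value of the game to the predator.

For the predator to be willing to mix, the predator must be indifferent between hunt Meadow and hunt Forest, which pins down the prey's mix.
  the predator's expected payoff from hunt Meadow: q·(-4) + (1−q)·3 = -7q + 3
  the predator's expected payoff from hunt Forest: q·1 + (1−q)·(-3) = 4q - 3
  -7q + 3 = 4q - 3  ⇒  -11q = -6  ⇒  q = 6/11.
The value is the predator's expected payoff against this mix (using hunt Meadow): (6/11)·(-4) + (5/11)·3 = -9/11.

v = -9/11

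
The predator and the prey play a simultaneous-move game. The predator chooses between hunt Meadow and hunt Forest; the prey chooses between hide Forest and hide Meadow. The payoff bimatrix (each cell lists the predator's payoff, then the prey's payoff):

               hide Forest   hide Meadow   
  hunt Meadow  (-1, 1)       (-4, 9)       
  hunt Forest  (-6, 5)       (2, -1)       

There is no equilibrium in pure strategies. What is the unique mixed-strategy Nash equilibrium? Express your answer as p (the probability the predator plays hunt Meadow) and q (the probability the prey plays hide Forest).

p = 3/7, q = 6/11

For the prey to be willing to mix, the prey must be indifferent between hide Forest and hide Meadow, which pins down the predator's mix.
  the prey's payoff from hide Forest: p·1 + (1−p)·5 = -4p + 5
  the prey's payoff from hide Meadow: p·9 + (1−p)·(-1) = 10p - 1
  -4p + 5 = 10p - 1  ⇒  -14p = -6  ⇒  p = 3/7.
The predator's indifference between hunt Meadow and hunt Forest determines the prey's mixing probability q:
  the predator's payoff to hunt Meadow: q·(-1) + (1−q)·(-4) = 3q - 4
  the predator's payoff to hunt Forest: q·(-6) + (1−q)·2 = -8q + 2
  3q - 4 = -8q + 2  ⇒  11q = 6  ⇒  q = 6/11.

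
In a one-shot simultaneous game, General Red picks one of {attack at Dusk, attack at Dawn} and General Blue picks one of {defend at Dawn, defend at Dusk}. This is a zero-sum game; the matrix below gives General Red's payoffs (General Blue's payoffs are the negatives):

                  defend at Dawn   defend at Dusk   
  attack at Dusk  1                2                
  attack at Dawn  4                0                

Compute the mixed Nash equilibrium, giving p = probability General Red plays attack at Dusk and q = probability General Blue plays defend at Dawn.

General Red's mix must leave General Blue indifferent between defend at Dawn and defend at Dusk.
  General Blue's expected payoff from defend at Dawn: p·(-1) + (1−p)·(-4) = 3p - 4
  General Blue's expected payoff from defend at Dusk: p·(-2) + (1−p)·0 = -2p
  3p - 4 = -2p  ⇒  5p = 4  ⇒  p = 4/5.
General Blue's mix must leave General Red indifferent between attack at Dusk and attack at Dawn.
  General Red's payoff to attack at Dusk: q·1 + (1−q)·2 = -q + 2
  General Red's payoff to attack at Dawn: q·4 + (1−q)·0 = 4q
  -q + 2 = 4q  ⇒  -5q = -2  ⇒  q = 2/5.

p = 4/5, q = 2/5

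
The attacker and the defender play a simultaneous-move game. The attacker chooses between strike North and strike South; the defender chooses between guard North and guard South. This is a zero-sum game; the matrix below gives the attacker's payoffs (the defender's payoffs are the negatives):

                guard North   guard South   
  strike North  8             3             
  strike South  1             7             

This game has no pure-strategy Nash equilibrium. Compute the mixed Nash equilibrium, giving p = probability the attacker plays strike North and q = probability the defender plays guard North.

p = 6/11, q = 4/11

For the defender to be willing to mix, the defender must be indifferent between guard North and guard South, which pins down the attacker's mix.
  the defender's expected payoff from guard North: p·(-8) + (1−p)·(-1) = -7p - 1
  the defender's expected payoff from guard South: p·(-3) + (1−p)·(-7) = 4p - 7
  -7p - 1 = 4p - 7  ⇒  -11p = -6  ⇒  p = 6/11.
Set the attacker's expected payoff from strike North equal to that from strike South:
  the attacker's expected payoff from strike North: q·8 + (1−q)·3 = 5q + 3
  the attacker's expected payoff from strike South: q·1 + (1−q)·7 = -6q + 7
  5q + 3 = -6q + 7  ⇒  11q = 4  ⇒  q = 4/11.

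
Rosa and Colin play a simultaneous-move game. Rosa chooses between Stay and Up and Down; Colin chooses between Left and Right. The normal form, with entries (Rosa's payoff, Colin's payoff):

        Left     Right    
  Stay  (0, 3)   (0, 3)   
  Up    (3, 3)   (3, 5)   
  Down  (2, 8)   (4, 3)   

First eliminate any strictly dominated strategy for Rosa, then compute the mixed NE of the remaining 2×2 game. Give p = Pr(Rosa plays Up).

p = 5/7

Rosa's strategy Stay is strictly dominated by Up: 3 > 0 and 3 > 0. Eliminate Stay.
Set Colin's expected payoff from Left equal to that from Right:
  Colin's payoff from Left: p·3 + (1−p)·8 = -5p + 8
  Colin's payoff from Right: p·5 + (1−p)·3 = 2p + 3
  -5p + 8 = 2p + 3  ⇒  -7p = -5  ⇒  p = 5/7.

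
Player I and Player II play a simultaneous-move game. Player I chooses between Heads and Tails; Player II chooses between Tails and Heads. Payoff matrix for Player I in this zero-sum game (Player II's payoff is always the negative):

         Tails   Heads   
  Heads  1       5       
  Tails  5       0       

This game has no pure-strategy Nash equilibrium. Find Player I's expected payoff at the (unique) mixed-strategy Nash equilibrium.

For Player I to be willing to mix, Player I must be indifferent between Heads and Tails, which pins down Player II's mix.
  Player I's expected payoff from Heads: q·1 + (1−q)·5 = -4q + 5
  Player I's expected payoff from Tails: q·5 + (1−q)·0 = 5q
  -4q + 5 = 5q  ⇒  -9q = -5  ⇒  q = 5/9.
At equilibrium Player I is indifferent across rows, so Player I's payoff equals the payoff from Heads: (5/9)·1 + (4/9)·5 = 25/9.

25/9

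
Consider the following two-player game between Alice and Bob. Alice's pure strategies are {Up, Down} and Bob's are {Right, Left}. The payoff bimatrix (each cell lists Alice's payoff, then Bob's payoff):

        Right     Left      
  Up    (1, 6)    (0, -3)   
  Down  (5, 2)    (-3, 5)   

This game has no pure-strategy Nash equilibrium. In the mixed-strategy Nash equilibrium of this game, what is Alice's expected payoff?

3/7

In a mixed equilibrium Alice is indifferent between Up and Down; this condition fixes q.
  Alice's expected payoff from Up: q·1 + (1−q)·0 = q
  Alice's expected payoff from Down: q·5 + (1−q)·(-3) = 8q - 3
  q = 8q - 3  ⇒  -7q = -3  ⇒  q = 3/7.
At equilibrium Alice is indifferent across rows, so Alice's payoff equals the payoff from Up: (3/7)·1 + (4/7)·0 = 3/7.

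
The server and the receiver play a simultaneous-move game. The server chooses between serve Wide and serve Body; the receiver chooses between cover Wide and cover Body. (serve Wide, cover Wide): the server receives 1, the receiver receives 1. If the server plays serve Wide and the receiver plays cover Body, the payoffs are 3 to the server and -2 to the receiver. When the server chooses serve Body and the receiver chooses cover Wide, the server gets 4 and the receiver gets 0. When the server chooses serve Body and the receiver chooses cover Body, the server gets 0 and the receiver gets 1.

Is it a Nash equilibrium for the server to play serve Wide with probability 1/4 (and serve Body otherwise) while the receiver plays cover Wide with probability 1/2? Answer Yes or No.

Yes

Check the receiver's indifference given the server's mix p = 1/4:
  payoff from cover Wide = 1/4; payoff from cover Body = 1/4 — equal.
Check the server's indifference given the receiver's mix q = 1/2:
  payoff from serve Wide = 2; payoff from serve Body = 2 — equal.
Both players are indifferent, so neither can profitably deviate.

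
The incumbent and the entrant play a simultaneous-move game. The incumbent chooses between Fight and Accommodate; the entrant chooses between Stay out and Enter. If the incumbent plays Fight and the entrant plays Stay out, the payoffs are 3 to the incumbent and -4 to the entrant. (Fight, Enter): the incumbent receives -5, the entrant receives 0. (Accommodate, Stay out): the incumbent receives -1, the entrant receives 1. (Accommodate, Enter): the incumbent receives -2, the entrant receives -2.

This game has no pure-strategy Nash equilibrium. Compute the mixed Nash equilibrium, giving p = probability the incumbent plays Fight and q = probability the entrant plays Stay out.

p = 3/7, q = 3/7

The incumbent's mix must leave the entrant indifferent between Stay out and Enter.
  the entrant's expected payoff from Stay out: p·(-4) + (1−p)·1 = -5p + 1
  the entrant's expected payoff from Enter: p·0 + (1−p)·(-2) = 2p - 2
  -5p + 1 = 2p - 2  ⇒  -7p = -3  ⇒  p = 3/7.
The incumbent's indifference between Fight and Accommodate determines the entrant's mixing probability q:
  the incumbent's payoff to Fight: q·3 + (1−q)·(-5) = 8q - 5
  the incumbent's payoff to Accommodate: q·(-1) + (1−q)·(-2) = q - 2
  8q - 5 = q - 2  ⇒  7q = 3  ⇒  q = 3/7.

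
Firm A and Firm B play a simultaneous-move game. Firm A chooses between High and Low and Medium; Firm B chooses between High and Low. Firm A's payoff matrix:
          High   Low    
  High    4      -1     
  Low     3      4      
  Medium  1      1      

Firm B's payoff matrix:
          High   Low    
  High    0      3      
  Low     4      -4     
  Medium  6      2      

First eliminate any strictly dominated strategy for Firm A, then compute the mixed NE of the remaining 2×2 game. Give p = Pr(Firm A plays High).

p = 8/11

Firm A's strategy Medium is strictly dominated by Low: 3 > 1 and 4 > 1. Eliminate Medium.
For Firm B to be willing to mix, Firm B must be indifferent between High and Low, which pins down Firm A's mix.
  Firm B's expected payoff from High: p·0 + (1−p)·4 = -4p + 4
  Firm B's expected payoff from Low: p·3 + (1−p)·(-4) = 7p - 4
  -4p + 4 = 7p - 4  ⇒  -11p = -8  ⇒  p = 8/11.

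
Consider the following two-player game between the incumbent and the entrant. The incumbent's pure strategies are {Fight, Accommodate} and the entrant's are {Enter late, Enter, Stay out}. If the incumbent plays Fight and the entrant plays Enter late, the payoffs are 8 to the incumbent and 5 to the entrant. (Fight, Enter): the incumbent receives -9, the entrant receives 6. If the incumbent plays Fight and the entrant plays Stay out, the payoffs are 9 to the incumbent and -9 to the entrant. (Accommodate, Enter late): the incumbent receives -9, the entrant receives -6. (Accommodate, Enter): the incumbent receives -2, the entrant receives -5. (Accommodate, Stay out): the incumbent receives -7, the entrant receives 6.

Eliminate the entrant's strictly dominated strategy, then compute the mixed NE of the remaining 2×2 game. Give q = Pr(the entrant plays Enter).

q = 16/23

The entrant's strategy Enter late is strictly dominated by Enter: 6 > 5 and -5 > -6. Eliminate Enter late.
Set the incumbent's expected payoff from Fight equal to that from Accommodate:
  the incumbent's expected payoff from Fight: q·(-9) + (1−q)·9 = -18q + 9
  the incumbent's expected payoff from Accommodate: q·(-2) + (1−q)·(-7) = 5q - 7
  -18q + 9 = 5q - 7  ⇒  -23q = -16  ⇒  q = 16/23.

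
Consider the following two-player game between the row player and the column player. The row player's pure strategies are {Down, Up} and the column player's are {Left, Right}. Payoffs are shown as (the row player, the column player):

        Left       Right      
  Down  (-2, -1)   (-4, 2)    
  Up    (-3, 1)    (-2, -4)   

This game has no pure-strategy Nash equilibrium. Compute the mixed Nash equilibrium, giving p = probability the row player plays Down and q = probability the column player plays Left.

In a mixed equilibrium the column player is indifferent between Left and Right; this condition fixes p.
  the column player's payoff to Left: p·(-1) + (1−p)·1 = -2p + 1
  the column player's payoff to Right: p·2 + (1−p)·(-4) = 6p - 4
  -2p + 1 = 6p - 4  ⇒  -8p = -5  ⇒  p = 5/8.
The column player's mix must leave the row player indifferent between Down and Up.
  the row player's payoff from Down: q·(-2) + (1−q)·(-4) = 2q - 4
  the row player's payoff from Up: q·(-3) + (1−q)·(-2) = -q - 2
  2q - 4 = -q - 2  ⇒  3q = 2  ⇒  q = 2/3.

p = 5/8, q = 2/3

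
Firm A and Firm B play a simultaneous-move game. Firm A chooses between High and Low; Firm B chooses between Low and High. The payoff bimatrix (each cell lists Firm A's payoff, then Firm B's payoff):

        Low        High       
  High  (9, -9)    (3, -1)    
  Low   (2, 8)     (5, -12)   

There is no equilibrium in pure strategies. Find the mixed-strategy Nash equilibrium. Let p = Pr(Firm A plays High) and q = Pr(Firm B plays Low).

p = 5/7, q = 2/9

Firm A's mix must leave Firm B indifferent between Low and High.
  Firm B's payoff to Low: p·(-9) + (1−p)·8 = -17p + 8
  Firm B's payoff to High: p·(-1) + (1−p)·(-12) = 11p - 12
  -17p + 8 = 11p - 12  ⇒  -28p = -20  ⇒  p = 5/7.
For Firm A to be willing to mix, Firm A must be indifferent between High and Low, which pins down Firm B's mix.
  Firm A's expected payoff from High: q·9 + (1−q)·3 = 6q + 3
  Firm A's expected payoff from Low: q·2 + (1−q)·5 = -3q + 5
  6q + 3 = -3q + 5  ⇒  9q = 2  ⇒  q = 2/9.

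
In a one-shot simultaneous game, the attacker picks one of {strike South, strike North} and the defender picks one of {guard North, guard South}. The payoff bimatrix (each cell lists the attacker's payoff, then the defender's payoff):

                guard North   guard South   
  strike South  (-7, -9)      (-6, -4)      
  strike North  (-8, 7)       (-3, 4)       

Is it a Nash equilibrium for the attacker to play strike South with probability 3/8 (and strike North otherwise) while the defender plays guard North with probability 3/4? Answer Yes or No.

Yes

Check the defender's indifference given the attacker's mix p = 3/8:
  payoff from guard North = 1; payoff from guard South = 1 — equal.
Check the attacker's indifference given the defender's mix q = 3/4:
  payoff from strike South = -27/4; payoff from strike North = -27/4 — equal.
Both players are indifferent, so neither can profitably deviate.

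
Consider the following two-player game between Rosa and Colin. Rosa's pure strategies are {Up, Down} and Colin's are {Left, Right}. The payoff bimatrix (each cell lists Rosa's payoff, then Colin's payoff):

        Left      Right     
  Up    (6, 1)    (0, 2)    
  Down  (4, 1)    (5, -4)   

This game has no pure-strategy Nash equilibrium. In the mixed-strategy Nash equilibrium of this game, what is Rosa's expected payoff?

30/7

Colin's mix must leave Rosa indifferent between Up and Down.
  Rosa's payoff from Up: q·6 + (1−q)·0 = 6q
  Rosa's payoff from Down: q·4 + (1−q)·5 = -q + 5
  6q = -q + 5  ⇒  7q = 5  ⇒  q = 5/7.
At equilibrium Rosa is indifferent across rows, so Rosa's payoff equals the payoff from Up: (5/7)·6 + (2/7)·0 = 30/7.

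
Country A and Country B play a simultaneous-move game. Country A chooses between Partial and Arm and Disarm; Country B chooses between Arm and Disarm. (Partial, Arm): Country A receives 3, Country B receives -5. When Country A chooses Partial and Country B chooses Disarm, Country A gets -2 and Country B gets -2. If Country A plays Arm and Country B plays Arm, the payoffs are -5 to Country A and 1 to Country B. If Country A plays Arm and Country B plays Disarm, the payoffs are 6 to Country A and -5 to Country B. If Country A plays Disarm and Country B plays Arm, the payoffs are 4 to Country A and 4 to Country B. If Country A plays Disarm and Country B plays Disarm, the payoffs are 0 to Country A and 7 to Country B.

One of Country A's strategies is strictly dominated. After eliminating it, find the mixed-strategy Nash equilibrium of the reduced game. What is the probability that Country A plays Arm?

p = 1/3

Country A's strategy Partial is strictly dominated by Disarm: 4 > 3 and 0 > -2. Eliminate Partial.
Set Country B's expected payoff from Arm equal to that from Disarm:
  Country B's payoff from Arm: p·1 + (1−p)·4 = -3p + 4
  Country B's payoff from Disarm: p·(-5) + (1−p)·7 = -12p + 7
  -3p + 4 = -12p + 7  ⇒  9p = 3  ⇒  p = 1/3.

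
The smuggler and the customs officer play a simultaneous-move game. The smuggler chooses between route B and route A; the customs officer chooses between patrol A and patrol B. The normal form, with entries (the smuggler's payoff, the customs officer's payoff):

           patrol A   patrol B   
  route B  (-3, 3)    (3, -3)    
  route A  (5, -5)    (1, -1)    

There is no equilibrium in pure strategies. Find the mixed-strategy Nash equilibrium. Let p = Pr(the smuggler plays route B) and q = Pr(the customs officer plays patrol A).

p = 2/5, q = 1/5

In a mixed equilibrium the customs officer is indifferent between patrol A and patrol B; this condition fixes p.
  the customs officer's expected payoff from patrol A: p·3 + (1−p)·(-5) = 8p - 5
  the customs officer's expected payoff from patrol B: p·(-3) + (1−p)·(-1) = -2p - 1
  8p - 5 = -2p - 1  ⇒  10p = 4  ⇒  p = 2/5.
Set the smuggler's expected payoff from route B equal to that from route A:
  the smuggler's payoff to route B: q·(-3) + (1−q)·3 = -6q + 3
  the smuggler's payoff to route A: q·5 + (1−q)·1 = 4q + 1
  -6q + 3 = 4q + 1  ⇒  -10q = -2  ⇒  q = 1/5.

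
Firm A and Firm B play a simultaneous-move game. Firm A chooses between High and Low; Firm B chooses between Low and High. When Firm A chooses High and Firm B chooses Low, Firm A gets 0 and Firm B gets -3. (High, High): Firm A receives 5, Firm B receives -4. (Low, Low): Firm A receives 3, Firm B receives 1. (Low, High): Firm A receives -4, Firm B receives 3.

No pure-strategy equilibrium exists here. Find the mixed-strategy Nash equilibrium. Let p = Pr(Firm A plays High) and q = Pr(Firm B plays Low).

p = 2/3, q = 3/4

Firm B's indifference between Low and High determines Firm A's mixing probability p:
  Firm B's payoff to Low: p·(-3) + (1−p)·1 = -4p + 1
  Firm B's payoff to High: p·(-4) + (1−p)·3 = -7p + 3
  -4p + 1 = -7p + 3  ⇒  3p = 2  ⇒  p = 2/3.
Firm A's indifference between High and Low determines Firm B's mixing probability q:
  Firm A's payoff from High: q·0 + (1−q)·5 = -5q + 5
  Firm A's payoff from Low: q·3 + (1−q)·(-4) = 7q - 4
  -5q + 5 = 7q - 4  ⇒  -12q = -9  ⇒  q = 3/4.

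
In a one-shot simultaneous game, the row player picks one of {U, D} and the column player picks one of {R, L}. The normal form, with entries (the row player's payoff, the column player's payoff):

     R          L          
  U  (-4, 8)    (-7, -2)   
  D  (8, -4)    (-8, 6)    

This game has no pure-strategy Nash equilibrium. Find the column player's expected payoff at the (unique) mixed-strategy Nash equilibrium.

2

Set the column player's expected payoff from R equal to that from L:
  the column player's payoff to R: p·8 + (1−p)·(-4) = 12p - 4
  the column player's payoff to L: p·(-2) + (1−p)·6 = -8p + 6
  12p - 4 = -8p + 6  ⇒  20p = 10  ⇒  p = 1/2.
At equilibrium the column player is indifferent across columns, so the column player's payoff equals the payoff from R: (1/2)·8 + (1/2)·(-4) = 2.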